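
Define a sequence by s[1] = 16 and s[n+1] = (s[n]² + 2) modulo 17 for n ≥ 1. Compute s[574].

s[1] = 16, s[2] = 3, s[3] = 11, s[4] = 4, s[5] = 1, s[6] = 3.
Since s[6] = s[2] = 3, the sequence is eventually periodic: after a pre-period of length 1 it cycles with period 4.
For n ≥ 2, s[n] depends only on (n - 2) mod 4. (574 - 2) mod 4 = 0, so s[574] = s[2] = 3.

3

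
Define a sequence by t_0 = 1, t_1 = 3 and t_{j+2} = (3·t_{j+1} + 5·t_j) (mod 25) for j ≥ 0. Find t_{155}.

t_0 = 1,  t_1 = 3,  t_2 = 14,  t_3 = 7,  t_4 = 16,  t_5 = 8,  t_6 = 4,  t_7 = 2,  t_8 = 1,  t_9 = 13,  t_{10} = 19,  t_{11} = 22,  t_{12} = 11,  t_{13} = 18,  t_{14} = 9,  t_{15} = 17,  t_{16} = 21,  t_{17} = 23,  t_{18} = 24,  t_{19} = 12,  t_{20} = 6,  t_{21} = 3,  t_{22} = 14.
Since (t_{21}, t_{22}) = (t_1, t_2) = (3, 14) (two consecutive terms determine the rest), the sequence is eventually periodic: after a pre-period of length 1 it cycles with period 20.
For j ≥ 1, t_j depends only on (j - 1) mod 20. (155 - 1) mod 20 = 14, so t_{155} = t_{15} = 17.

17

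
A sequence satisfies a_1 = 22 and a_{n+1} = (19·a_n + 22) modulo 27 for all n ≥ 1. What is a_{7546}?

16

We have a_1 = 22; a_2 = 8; a_3 = 12; a_4 = 7; a_5 = 20; a_6 = 24; a_7 = 19; a_8 = 5; a_9 = 9; a_{10} = 4; a_{11} = 17; a_{12} = 21; a_{13} = 16; a_{14} = 2; a_{15} = 6; a_{16} = 1; a_{17} = 14; a_{18} = 18; a_{19} = 13; a_{20} = 26; a_{21} = 3; a_{22} = 25; a_{23} = 11; a_{24} = 15; a_{25} = 10; a_{26} = 23; a_{27} = 0; a_{28} = 22.
The sequence repeats with period 27.
(7546 - 1) mod 27 = 12, so a_{7546} = a_{13} = 16.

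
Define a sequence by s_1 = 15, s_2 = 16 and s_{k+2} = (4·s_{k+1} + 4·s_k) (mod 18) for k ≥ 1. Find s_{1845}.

6

s_1 = 15; s_2 = 16; s_3 = 16; s_4 = 2; s_5 = 0; s_6 = 8; s_7 = 14; s_8 = 16; s_9 = 12; s_{10} = 4; s_{11} = 10; s_{12} = 2; s_{13} = 12; s_{14} = 2; s_{15} = 2; s_{16} = 16; s_{17} = 0; s_{18} = 10; s_{19} = 4; s_{20} = 2; s_{21} = 6; s_{22} = 14; s_{23} = 8; s_{24} = 16; s_{25} = 6; s_{26} = 16; s_{27} = 16.
Since (s_{26}, s_{27}) = (s_2, s_3) = (16, 16) (two consecutive terms determine the rest), the sequence is eventually periodic: after a pre-period of length 1 it cycles with period 24.
For k ≥ 2, s_k depends only on (k - 2) mod 24. (1845 - 2) mod 24 = 19, so s_{1845} = s_{21} = 6.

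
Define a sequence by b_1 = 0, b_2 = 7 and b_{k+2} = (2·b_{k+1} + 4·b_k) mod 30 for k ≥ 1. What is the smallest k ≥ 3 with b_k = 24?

13

Computing terms: b_1 = 0; b_2 = 7; b_3 = 14; b_4 = 26; b_5 = 18; b_6 = 20; b_7 = 22; b_8 = 4; b_9 = 6; b_{10} = 28; b_{11} = 20; b_{12} = 2; b_{13} = 24; b_{14} = 26; b_{15} = 28; b_{16} = 10; b_{17} = 12; b_{18} = 4; b_{19} = 26; b_{20} = 8; b_{21} = 0; b_{22} = 2; b_{23} = 4; b_{24} = 16; b_{25} = 18; b_{26} = 10; b_{27} = 2; b_{28} = 14; b_{29} = 6; b_{30} = 8; b_{31} = 10; b_{32} = 22; b_{33} = 24; b_{34} = 16; b_{35} = 8; b_{36} = 20; b_{37} = 12; b_{38} = 14; b_{39} = 16; b_{40} = 28; b_{41} = 0; b_{42} = 22; b_{43} = 14; b_{44} = 26.
Since (b_{43}, b_{44}) = (b_3, b_4) = (14, 26) (two consecutive terms determine the rest), the sequence is eventually periodic: after a pre-period of length 2 it cycles with period 40.
The value 24 first appears (with k ≥ 3) at b_{13}.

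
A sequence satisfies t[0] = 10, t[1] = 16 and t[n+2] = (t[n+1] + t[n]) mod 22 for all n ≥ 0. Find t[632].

4

We have t[0] = 10, t[1] = 16, t[2] = 4, t[3] = 20, t[4] = 2, t[5] = 0, t[6] = 2, t[7] = 2, t[8] = 4, t[9] = 6, t[10] = 10, t[11] = 16.
Since (t[10], t[11]) = (t[0], t[1]) = (10, 16) (two consecutive terms determine the rest), the sequence is periodic with period 10.
(632 - 0) mod 10 = 2, so t[632] = t[2] = 4.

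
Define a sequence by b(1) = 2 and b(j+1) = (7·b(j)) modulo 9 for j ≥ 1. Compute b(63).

Listing terms: b(1) = 2; b(2) = 5; b(3) = 8; b(4) = 2.
Since b(4) = b(1) = 2, the sequence is periodic with period 3.
So b(63) = b(1 + ((63-1) mod 3)) = b(3) = 8.

8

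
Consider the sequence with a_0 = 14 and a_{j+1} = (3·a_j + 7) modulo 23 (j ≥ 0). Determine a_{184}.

a_0 = 14; a_1 = 3; a_2 = 16; a_3 = 9; a_4 = 11; a_5 = 17; a_6 = 12; a_7 = 20; a_8 = 21; a_9 = 1; a_{10} = 10; a_{11} = 14.
The sequence repeats with period 11.
So a_{184} = a_{0 + ((184-0) mod 11)} = a_8 = 21.

21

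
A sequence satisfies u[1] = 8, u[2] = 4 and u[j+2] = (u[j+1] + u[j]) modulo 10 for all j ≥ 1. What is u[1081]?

8

u[1] = 8, u[2] = 4, u[3] = 2, u[4] = 6, u[5] = 8, u[6] = 4.
The sequence repeats with period 4.
So u[1081] = u[1 + ((1081-1) mod 4)] = u[1] = 8.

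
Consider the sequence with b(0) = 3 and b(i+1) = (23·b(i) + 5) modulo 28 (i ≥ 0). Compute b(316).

Computing terms: b(0) = 3, b(1) = 18, b(2) = 27, b(3) = 10, b(4) = 11, b(5) = 6, b(6) = 3.
The sequence repeats with period 6.
(316 - 0) mod 6 = 4, so b(316) = b(4) = 11.

11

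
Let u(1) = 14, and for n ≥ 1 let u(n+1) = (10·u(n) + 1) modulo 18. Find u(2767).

Computing terms: u(1) = 14, u(2) = 15, u(3) = 7, u(4) = 17, u(5) = 9, u(6) = 1, u(7) = 11, u(8) = 3, u(9) = 13, u(10) = 5, u(11) = 15.
Since u(11) = u(2) = 15, the sequence is eventually periodic: after a pre-period of length 1 it cycles with period 9.
For n ≥ 2, u(n) depends only on (n - 2) mod 9. (2767 - 2) mod 9 = 2, so u(2767) = u(4) = 17.

17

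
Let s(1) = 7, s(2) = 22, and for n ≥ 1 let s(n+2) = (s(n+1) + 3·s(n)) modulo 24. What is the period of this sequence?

s(1) = 7,  s(2) = 22,  s(3) = 19,  s(4) = 13,  s(5) = 22,  s(6) = 13,  s(7) = 7,  s(8) = 22.
The sequence repeats with period 6.

6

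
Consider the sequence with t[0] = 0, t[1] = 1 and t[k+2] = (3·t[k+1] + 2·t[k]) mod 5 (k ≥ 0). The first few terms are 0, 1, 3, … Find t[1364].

t[0] = 0,  t[1] = 1,  t[2] = 3,  t[3] = 1,  t[4] = 4,  t[5] = 4,  t[6] = 0,  t[7] = 3,  t[8] = 4,  t[9] = 3,  t[10] = 2,  t[11] = 2,  t[12] = 0,  t[13] = 4,  t[14] = 2,  t[15] = 4,  t[16] = 1,  t[17] = 1,  t[18] = 0,  t[19] = 2,  t[20] = 1,  t[21] = 2,  t[22] = 3,  t[23] = 3,  t[24] = 0,  t[25] = 1.
Since (t[24], t[25]) = (t[0], t[1]) = (0, 1) (two consecutive terms determine the rest), the sequence is periodic with period 24.
(1364 - 0) mod 24 = 20, so t[1364] = t[20] = 1.

1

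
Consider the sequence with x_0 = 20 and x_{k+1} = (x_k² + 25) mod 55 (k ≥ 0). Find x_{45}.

x_0 = 20; x_1 = 40; x_2 = 30; x_3 = 45; x_4 = 15; x_5 = 30.
Since x_5 = x_2 = 30, the sequence is eventually periodic: after a pre-period of length 2 it cycles with period 3.
For k ≥ 2, x_k depends only on (k - 2) mod 3. (45 - 2) mod 3 = 1, so x_{45} = x_3 = 45.

45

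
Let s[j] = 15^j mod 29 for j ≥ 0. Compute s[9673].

Listing terms: s[0] = 1; s[1] = 15; s[2] = 22; s[3] = 11; s[4] = 20; s[5] = 10; s[6] = 5; s[7] = 17; s[8] = 23; s[9] = 26; s[10] = 13; s[11] = 21; s[12] = 25; s[13] = 27; s[14] = 28; s[15] = 14; s[16] = 7; s[17] = 18; s[18] = 9; s[19] = 19; s[20] = 24; s[21] = 12; s[22] = 6; s[23] = 3; s[24] = 16; s[25] = 8; s[26] = 4; s[27] = 2; s[28] = 1.
The sequence repeats with period 28.
So s[9673] = s[0 + ((9673-0) mod 28)] = s[13] = 27.

27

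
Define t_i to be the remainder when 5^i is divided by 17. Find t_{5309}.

3

t_0 = 1, t_1 = 5, t_2 = 8, t_3 = 6, t_4 = 13, t_5 = 14, t_6 = 2, t_7 = 10, t_8 = 16, t_9 = 12, t_{10} = 9, t_{11} = 11, t_{12} = 4, t_{13} = 3, t_{14} = 15, t_{15} = 7, t_{16} = 1.
The sequence repeats with period 16.
So t_{5309} = t_{0 + ((5309-0) mod 16)} = t_{13} = 3.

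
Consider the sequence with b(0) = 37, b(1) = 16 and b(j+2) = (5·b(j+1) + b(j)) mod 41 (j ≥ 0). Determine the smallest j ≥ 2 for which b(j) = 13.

9

Listing terms: b(0) = 37, b(1) = 16, b(2) = 35, b(3) = 27, b(4) = 6, b(5) = 16, b(6) = 4, b(7) = 36, b(8) = 20, b(9) = 13, b(10) = 3, b(11) = 28, b(12) = 20, b(13) = 5, b(14) = 4, b(15) = 25, b(16) = 6, b(17) = 14, b(18) = 35, b(19) = 25, b(20) = 37, b(21) = 5, b(22) = 21, b(23) = 28, b(24) = 38, b(25) = 13, b(26) = 21, b(27) = 36, b(28) = 37, b(29) = 16.
The sequence repeats with period 28.
The value 13 first appears (with j ≥ 2) at b(9).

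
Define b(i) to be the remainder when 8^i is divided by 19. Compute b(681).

18

b(0) = 1,  b(1) = 8,  b(2) = 7,  b(3) = 18,  b(4) = 11,  b(5) = 12,  b(6) = 1.
The sequence repeats with period 6.
So b(681) = b(0 + ((681-0) mod 6)) = b(3) = 18.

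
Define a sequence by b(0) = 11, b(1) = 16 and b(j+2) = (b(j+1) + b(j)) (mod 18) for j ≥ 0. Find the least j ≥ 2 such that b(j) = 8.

Computing terms: b(0) = 11,  b(1) = 16,  b(2) = 9,  b(3) = 7,  b(4) = 16,  b(5) = 5,  b(6) = 3,  b(7) = 8,  b(8) = 11,  b(9) = 1,  b(10) = 12,  b(11) = 13,  b(12) = 7,  b(13) = 2,  b(14) = 9,  b(15) = 11,  b(16) = 2,  b(17) = 13,  b(18) = 15,  b(19) = 10,  b(20) = 7,  b(21) = 17,  b(22) = 6,  b(23) = 5,  b(24) = 11,  b(25) = 16.
Since (b(24), b(25)) = (b(0), b(1)) = (11, 16) (two consecutive terms determine the rest), the sequence is periodic with period 24.
The value 8 first appears (with j ≥ 2) at b(7).

7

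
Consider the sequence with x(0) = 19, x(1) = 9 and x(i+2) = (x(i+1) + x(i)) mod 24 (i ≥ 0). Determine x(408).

19

Computing terms: x(0) = 19; x(1) = 9; x(2) = 4; x(3) = 13; x(4) = 17; x(5) = 6; x(6) = 23; x(7) = 5; x(8) = 4; x(9) = 9; x(10) = 13; x(11) = 22; x(12) = 11; x(13) = 9; x(14) = 20; x(15) = 5; x(16) = 1; x(17) = 6; x(18) = 7; x(19) = 13; x(20) = 20; x(21) = 9; x(22) = 5; x(23) = 14; x(24) = 19; x(25) = 9.
The sequence repeats with period 24.
(408 - 0) mod 24 = 0, so x(408) = x(0) = 19.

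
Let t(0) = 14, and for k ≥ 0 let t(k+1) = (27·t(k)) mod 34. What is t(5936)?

14

t(0) = 14, t(1) = 4, t(2) = 6, t(3) = 26, t(4) = 22, t(5) = 16, t(6) = 24, t(7) = 2, t(8) = 20, t(9) = 30, t(10) = 28, t(11) = 8, t(12) = 12, t(13) = 18, t(14) = 10, t(15) = 32, t(16) = 14.
The sequence repeats with period 16.
So t(5936) = t(0 + ((5936-0) mod 16)) = t(0) = 14.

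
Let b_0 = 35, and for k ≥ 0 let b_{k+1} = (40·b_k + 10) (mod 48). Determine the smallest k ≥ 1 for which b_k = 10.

2

Listing terms: b_0 = 35; b_1 = 18; b_2 = 10; b_3 = 26; b_4 = 42; b_5 = 10.
Since b_5 = b_2 = 10, the sequence is eventually periodic: after a pre-period of length 2 it cycles with period 3.
The value 10 first appears (with k ≥ 1) at b_2.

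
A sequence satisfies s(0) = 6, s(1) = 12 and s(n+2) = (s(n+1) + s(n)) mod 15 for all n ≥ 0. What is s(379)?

6

Computing terms: s(0) = 6,  s(1) = 12,  s(2) = 3,  s(3) = 0,  s(4) = 3,  s(5) = 3,  s(6) = 6,  s(7) = 9,  s(8) = 0,  s(9) = 9,  s(10) = 9,  s(11) = 3,  s(12) = 12,  s(13) = 0,  s(14) = 12,  s(15) = 12,  s(16) = 9,  s(17) = 6,  s(18) = 0,  s(19) = 6,  s(20) = 6,  s(21) = 12.
The sequence repeats with period 20.
(379 - 0) mod 20 = 19, so s(379) = s(19) = 6.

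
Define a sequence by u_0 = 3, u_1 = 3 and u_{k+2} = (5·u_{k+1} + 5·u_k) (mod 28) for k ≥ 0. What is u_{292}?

u_0 = 3,  u_1 = 3,  u_2 = 2,  u_3 = 25,  u_4 = 23,  u_5 = 16,  u_6 = 27,  u_7 = 19,  u_8 = 6,  u_9 = 13,  u_{10} = 11,  u_{11} = 8,  u_{12} = 11,  u_{13} = 11,  u_{14} = 26,  u_{15} = 17,  u_{16} = 19,  u_{17} = 12,  u_{18} = 15,  u_{19} = 23,  u_{20} = 22,  u_{21} = 1,  u_{22} = 3,  u_{23} = 20,  u_{24} = 3,  u_{25} = 3.
The sequence repeats with period 24.
(292 - 0) mod 24 = 4, so u_{292} = u_4 = 23.

23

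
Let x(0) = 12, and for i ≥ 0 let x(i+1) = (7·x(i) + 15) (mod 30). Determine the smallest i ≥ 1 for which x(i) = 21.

Listing terms: x(0) = 12,  x(1) = 9,  x(2) = 18,  x(3) = 21,  x(4) = 12.
The sequence repeats with period 4.
The value 21 first appears (with i ≥ 1) at x(3).

3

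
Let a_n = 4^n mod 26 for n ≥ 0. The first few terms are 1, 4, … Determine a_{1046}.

a_0 = 1, a_1 = 4, a_2 = 16, a_3 = 12, a_4 = 22, a_5 = 10, a_6 = 14, a_7 = 4.
Since a_7 = a_1 = 4, the sequence is eventually periodic: after a pre-period of length 1 it cycles with period 6.
For n ≥ 1, a_n depends only on (n - 1) mod 6. (1046 - 1) mod 6 = 1, so a_{1046} = a_2 = 16.

16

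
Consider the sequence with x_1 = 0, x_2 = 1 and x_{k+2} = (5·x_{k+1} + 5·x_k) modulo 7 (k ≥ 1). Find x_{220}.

2

We have x_1 = 0,  x_2 = 1,  x_3 = 5,  x_4 = 2,  x_5 = 0,  x_6 = 3,  x_7 = 1,  x_8 = 6,  x_9 = 0,  x_{10} = 2,  x_{11} = 3,  x_{12} = 4,  x_{13} = 0,  x_{14} = 6,  x_{15} = 2,  x_{16} = 5,  x_{17} = 0,  x_{18} = 4,  x_{19} = 6,  x_{20} = 1,  x_{21} = 0,  x_{22} = 5,  x_{23} = 4,  x_{24} = 3,  x_{25} = 0,  x_{26} = 1.
Since (x_{25}, x_{26}) = (x_1, x_2) = (0, 1) (two consecutive terms determine the rest), the sequence is periodic with period 24.
So x_{220} = x_{1 + ((220-1) mod 24)} = x_4 = 2.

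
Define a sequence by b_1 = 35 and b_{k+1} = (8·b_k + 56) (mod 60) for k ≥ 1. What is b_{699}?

Computing terms: b_1 = 35, b_2 = 36, b_3 = 44, b_4 = 48, b_5 = 20, b_6 = 36.
Since b_6 = b_2 = 36, the sequence is eventually periodic: after a pre-period of length 1 it cycles with period 4.
For k ≥ 2, b_k depends only on (k - 2) mod 4. (699 - 2) mod 4 = 1, so b_{699} = b_3 = 44.

44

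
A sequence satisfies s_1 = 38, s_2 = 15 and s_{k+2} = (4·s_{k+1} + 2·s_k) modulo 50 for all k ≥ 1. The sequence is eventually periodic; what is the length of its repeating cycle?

s_1 = 38,  s_2 = 15,  s_3 = 36,  s_4 = 24,  s_5 = 18,  s_6 = 20,  s_7 = 16,  s_8 = 4,  s_9 = 48,  s_{10} = 0,  s_{11} = 46,  s_{12} = 34,  s_{13} = 28,  s_{14} = 30,  s_{15} = 26,  s_{16} = 14,  s_{17} = 8,  s_{18} = 10,  s_{19} = 6,  s_{20} = 44,  s_{21} = 38,  s_{22} = 40,  s_{23} = 36,  s_{24} = 24.
Since (s_{23}, s_{24}) = (s_3, s_4) = (36, 24) (two consecutive terms determine the rest), the sequence is eventually periodic: after a pre-period of length 2 it cycles with period 20.

20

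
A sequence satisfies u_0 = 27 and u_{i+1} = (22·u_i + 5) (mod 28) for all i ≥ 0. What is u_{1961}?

11

Listing terms: u_0 = 27, u_1 = 11, u_2 = 23, u_3 = 7, u_4 = 19, u_5 = 3, u_6 = 15, u_7 = 27.
The sequence repeats with period 7.
So u_{1961} = u_{0 + ((1961-0) mod 7)} = u_1 = 11.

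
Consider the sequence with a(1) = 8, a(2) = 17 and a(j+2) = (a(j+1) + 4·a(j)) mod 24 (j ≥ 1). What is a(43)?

a(1) = 8; a(2) = 17; a(3) = 1; a(4) = 21; a(5) = 1; a(6) = 13; a(7) = 17; a(8) = 21; a(9) = 17; a(10) = 5; a(11) = 1; a(12) = 21.
Since (a(11), a(12)) = (a(3), a(4)) = (1, 21) (two consecutive terms determine the rest), the sequence is eventually periodic: after a pre-period of length 2 it cycles with period 8.
For j ≥ 3, a(j) depends only on (j - 3) mod 8. (43 - 3) mod 8 = 0, so a(43) = a(3) = 1.

1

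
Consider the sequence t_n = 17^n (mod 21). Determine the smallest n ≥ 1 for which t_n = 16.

Computing terms: t_0 = 1,  t_1 = 17,  t_2 = 16,  t_3 = 20,  t_4 = 4,  t_5 = 5,  t_6 = 1.
Since t_6 = t_0 = 1, the sequence is periodic with period 6.
The value 16 first appears (with n ≥ 1) at t_2.

2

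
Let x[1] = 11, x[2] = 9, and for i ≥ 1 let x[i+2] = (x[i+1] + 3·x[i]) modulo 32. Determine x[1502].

Listing terms: x[1] = 11,  x[2] = 9,  x[3] = 10,  x[4] = 5,  x[5] = 3,  x[6] = 18,  x[7] = 27,  x[8] = 17,  x[9] = 2,  x[10] = 21,  x[11] = 27,  x[12] = 26,  x[13] = 11,  x[14] = 25,  x[15] = 26,  x[16] = 5,  x[17] = 19,  x[18] = 2,  x[19] = 27,  x[20] = 1,  x[21] = 18,  x[22] = 21,  x[23] = 11,  x[24] = 10,  x[25] = 11,  x[26] = 9.
The sequence repeats with period 24.
So x[1502] = x[1 + ((1502-1) mod 24)] = x[14] = 25.

25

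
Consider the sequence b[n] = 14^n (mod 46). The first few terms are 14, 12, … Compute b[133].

14

b[1] = 14, b[2] = 12, b[3] = 30, b[4] = 6, b[5] = 38, b[6] = 26, b[7] = 42, b[8] = 36, b[9] = 44, b[10] = 18, b[11] = 22, b[12] = 32, b[13] = 34, b[14] = 16, b[15] = 40, b[16] = 8, b[17] = 20, b[18] = 4, b[19] = 10, b[20] = 2, b[21] = 28, b[22] = 24, b[23] = 14.
The sequence repeats with period 22.
(133 - 1) mod 22 = 0, so b[133] = b[1] = 14.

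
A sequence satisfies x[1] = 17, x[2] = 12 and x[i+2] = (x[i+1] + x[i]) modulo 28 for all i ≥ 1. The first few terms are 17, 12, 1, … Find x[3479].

x[1] = 17,  x[2] = 12,  x[3] = 1,  x[4] = 13,  x[5] = 14,  x[6] = 27,  x[7] = 13,  x[8] = 12,  x[9] = 25,  x[10] = 9,  x[11] = 6,  x[12] = 15,  x[13] = 21,  x[14] = 8,  x[15] = 1,  x[16] = 9,  x[17] = 10,  x[18] = 19,  x[19] = 1,  x[20] = 20,  x[21] = 21,  x[22] = 13,  x[23] = 6,  x[24] = 19,  x[25] = 25,  x[26] = 16,  x[27] = 13,  x[28] = 1,  x[29] = 14,  x[30] = 15,  x[31] = 1,  x[32] = 16,  x[33] = 17,  x[34] = 5,  x[35] = 22,  x[36] = 27,  x[37] = 21,  x[38] = 20,  x[39] = 13,  x[40] = 5,  x[41] = 18,  x[42] = 23,  x[43] = 13,  x[44] = 8,  x[45] = 21,  x[46] = 1,  x[47] = 22,  x[48] = 23,  x[49] = 17,  x[50] = 12.
Since (x[49], x[50]) = (x[1], x[2]) = (17, 12) (two consecutive terms determine the rest), the sequence is periodic with period 48.
So x[3479] = x[1 + ((3479-1) mod 48)] = x[23] = 6.

6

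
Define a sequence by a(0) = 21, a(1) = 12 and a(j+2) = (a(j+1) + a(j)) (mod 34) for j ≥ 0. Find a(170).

19

We have a(0) = 21; a(1) = 12; a(2) = 33; a(3) = 11; a(4) = 10; a(5) = 21; a(6) = 31; a(7) = 18; a(8) = 15; a(9) = 33; a(10) = 14; a(11) = 13; a(12) = 27; a(13) = 6; a(14) = 33; a(15) = 5; a(16) = 4; a(17) = 9; a(18) = 13; a(19) = 22; a(20) = 1; a(21) = 23; a(22) = 24; a(23) = 13; a(24) = 3; a(25) = 16; a(26) = 19; a(27) = 1; a(28) = 20; a(29) = 21; a(30) = 7; a(31) = 28; a(32) = 1; a(33) = 29; a(34) = 30; a(35) = 25; a(36) = 21; a(37) = 12.
The sequence repeats with period 36.
(170 - 0) mod 36 = 26, so a(170) = a(26) = 19.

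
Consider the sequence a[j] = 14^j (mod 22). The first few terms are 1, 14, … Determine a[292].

a[0] = 1, a[1] = 14, a[2] = 20, a[3] = 16, a[4] = 4, a[5] = 12, a[6] = 14.
Since a[6] = a[1] = 14, the sequence is eventually periodic: after a pre-period of length 1 it cycles with period 5.
For j ≥ 1, a[j] depends only on (j - 1) mod 5. (292 - 1) mod 5 = 1, so a[292] = a[2] = 20.

20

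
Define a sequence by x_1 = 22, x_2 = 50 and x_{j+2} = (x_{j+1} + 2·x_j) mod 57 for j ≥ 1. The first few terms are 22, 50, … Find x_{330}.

29

Computing terms: x_1 = 22,  x_2 = 50,  x_3 = 37,  x_4 = 23,  x_5 = 40,  x_6 = 29,  x_7 = 52,  x_8 = 53,  x_9 = 43,  x_{10} = 35,  x_{11} = 7,  x_{12} = 20,  x_{13} = 34,  x_{14} = 17,  x_{15} = 28,  x_{16} = 5,  x_{17} = 4,  x_{18} = 14,  x_{19} = 22,  x_{20} = 50.
Since (x_{19}, x_{20}) = (x_1, x_2) = (22, 50) (two consecutive terms determine the rest), the sequence is periodic with period 18.
(330 - 1) mod 18 = 5, so x_{330} = x_6 = 29.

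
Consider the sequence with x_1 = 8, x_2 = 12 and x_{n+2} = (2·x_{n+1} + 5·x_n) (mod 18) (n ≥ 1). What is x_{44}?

12

Listing terms: x_1 = 8; x_2 = 12; x_3 = 10; x_4 = 8; x_5 = 12.
Since (x_4, x_5) = (x_1, x_2) = (8, 12) (two consecutive terms determine the rest), the sequence is periodic with period 3.
So x_{44} = x_{1 + ((44-1) mod 3)} = x_2 = 12.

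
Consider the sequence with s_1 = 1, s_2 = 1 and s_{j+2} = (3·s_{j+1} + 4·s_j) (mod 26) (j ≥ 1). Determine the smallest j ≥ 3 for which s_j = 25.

s_1 = 1, s_2 = 1, s_3 = 7, s_4 = 25, s_5 = 25, s_6 = 19, s_7 = 1, s_8 = 1.
Since (s_7, s_8) = (s_1, s_2) = (1, 1) (two consecutive terms determine the rest), the sequence is periodic with period 6.
The value 25 first appears (with j ≥ 3) at s_4.

4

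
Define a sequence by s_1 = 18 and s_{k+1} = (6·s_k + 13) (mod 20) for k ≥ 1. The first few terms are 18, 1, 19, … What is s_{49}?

Computing terms: s_1 = 18,  s_2 = 1,  s_3 = 19,  s_4 = 7,  s_5 = 15,  s_6 = 3,  s_7 = 11,  s_8 = 19.
Since s_8 = s_3 = 19, the sequence is eventually periodic: after a pre-period of length 2 it cycles with period 5.
For k ≥ 3, s_k depends only on (k - 3) mod 5. (49 - 3) mod 5 = 1, so s_{49} = s_4 = 7.

7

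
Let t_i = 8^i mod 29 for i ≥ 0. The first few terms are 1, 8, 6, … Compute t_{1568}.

t_0 = 1; t_1 = 8; t_2 = 6; t_3 = 19; t_4 = 7; t_5 = 27; t_6 = 13; t_7 = 17; t_8 = 20; t_9 = 15; t_{10} = 4; t_{11} = 3; t_{12} = 24; t_{13} = 18; t_{14} = 28; t_{15} = 21; t_{16} = 23; t_{17} = 10; t_{18} = 22; t_{19} = 2; t_{20} = 16; t_{21} = 12; t_{22} = 9; t_{23} = 14; t_{24} = 25; t_{25} = 26; t_{26} = 5; t_{27} = 11; t_{28} = 1.
Since t_{28} = t_0 = 1, the sequence is periodic with period 28.
(1568 - 0) mod 28 = 0, so t_{1568} = t_0 = 1.

1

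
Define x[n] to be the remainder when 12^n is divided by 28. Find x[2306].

x[0] = 1, x[1] = 12, x[2] = 4, x[3] = 20, x[4] = 16, x[5] = 24, x[6] = 8, x[7] = 12.
Since x[7] = x[1] = 12, the sequence is eventually periodic: after a pre-period of length 1 it cycles with period 6.
For n ≥ 1, x[n] depends only on (n - 1) mod 6. (2306 - 1) mod 6 = 1, so x[2306] = x[2] = 4.

4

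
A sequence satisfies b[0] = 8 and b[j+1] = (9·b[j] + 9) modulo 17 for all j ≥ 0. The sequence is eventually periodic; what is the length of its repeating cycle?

8

Computing terms: b[0] = 8, b[1] = 13, b[2] = 7, b[3] = 4, b[4] = 11, b[5] = 6, b[6] = 12, b[7] = 15, b[8] = 8.
The sequence repeats with period 8.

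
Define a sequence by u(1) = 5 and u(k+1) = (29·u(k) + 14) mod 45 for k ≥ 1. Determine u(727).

5

Computing terms: u(1) = 5; u(2) = 24; u(3) = 35; u(4) = 39; u(5) = 20; u(6) = 9; u(7) = 5.
The sequence repeats with period 6.
(727 - 1) mod 6 = 0, so u(727) = u(1) = 5.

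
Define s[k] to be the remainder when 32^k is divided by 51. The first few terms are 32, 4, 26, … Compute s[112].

1

We have s[1] = 32; s[2] = 4; s[3] = 26; s[4] = 16; s[5] = 2; s[6] = 13; s[7] = 8; s[8] = 1; s[9] = 32.
Since s[9] = s[1] = 32, the sequence is periodic with period 8.
(112 - 1) mod 8 = 7, so s[112] = s[8] = 1.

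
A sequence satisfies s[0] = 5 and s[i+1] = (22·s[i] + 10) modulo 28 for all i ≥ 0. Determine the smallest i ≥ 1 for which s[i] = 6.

5

Listing terms: s[0] = 5; s[1] = 8; s[2] = 18; s[3] = 14; s[4] = 10; s[5] = 6; s[6] = 2; s[7] = 26; s[8] = 22; s[9] = 18.
Since s[9] = s[2] = 18, the sequence is eventually periodic: after a pre-period of length 2 it cycles with period 7.
The value 6 first appears (with i ≥ 1) at s[5].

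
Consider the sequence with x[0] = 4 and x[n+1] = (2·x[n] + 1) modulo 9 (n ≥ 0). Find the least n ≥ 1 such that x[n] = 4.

6

Computing terms: x[0] = 4,  x[1] = 0,  x[2] = 1,  x[3] = 3,  x[4] = 7,  x[5] = 6,  x[6] = 4.
The sequence repeats with period 6.
The value 4 next appears (with n ≥ 1) at x[6].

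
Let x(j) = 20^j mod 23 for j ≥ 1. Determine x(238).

2

Computing terms: x(1) = 20, x(2) = 9, x(3) = 19, x(4) = 12, x(5) = 10, x(6) = 16, x(7) = 21, x(8) = 6, x(9) = 5, x(10) = 8, x(11) = 22, x(12) = 3, x(13) = 14, x(14) = 4, x(15) = 11, x(16) = 13, x(17) = 7, x(18) = 2, x(19) = 17, x(20) = 18, x(21) = 15, x(22) = 1, x(23) = 20.
Since x(23) = x(1) = 20, the sequence is periodic with period 22.
So x(238) = x(1 + ((238-1) mod 22)) = x(18) = 2.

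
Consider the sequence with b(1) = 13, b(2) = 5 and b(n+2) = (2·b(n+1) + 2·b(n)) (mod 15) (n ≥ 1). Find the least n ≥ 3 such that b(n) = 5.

8

We have b(1) = 13; b(2) = 5; b(3) = 6; b(4) = 7; b(5) = 11; b(6) = 6; b(7) = 4; b(8) = 5; b(9) = 3; b(10) = 1; b(11) = 8; b(12) = 3; b(13) = 7; b(14) = 5; b(15) = 9; b(16) = 13; b(17) = 14; b(18) = 9; b(19) = 1; b(20) = 5; b(21) = 12; b(22) = 4; b(23) = 2; b(24) = 12; b(25) = 13; b(26) = 5.
The sequence repeats with period 24.
The value 5 first appears (with n ≥ 3) at b(8).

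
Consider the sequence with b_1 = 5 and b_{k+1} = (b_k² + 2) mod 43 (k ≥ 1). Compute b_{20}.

Listing terms: b_1 = 5; b_2 = 27; b_3 = 0; b_4 = 2; b_5 = 6; b_6 = 38; b_7 = 27.
Since b_7 = b_2 = 27, the sequence is eventually periodic: after a pre-period of length 1 it cycles with period 5.
For k ≥ 2, b_k depends only on (k - 2) mod 5. (20 - 2) mod 5 = 3, so b_{20} = b_5 = 6.

6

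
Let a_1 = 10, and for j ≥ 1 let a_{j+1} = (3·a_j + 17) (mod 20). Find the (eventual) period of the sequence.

4

a_1 = 10,  a_2 = 7,  a_3 = 18,  a_4 = 11,  a_5 = 10.
The sequence repeats with period 4.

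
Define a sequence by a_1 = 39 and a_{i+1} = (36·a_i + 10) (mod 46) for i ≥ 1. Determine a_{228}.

a_1 = 39,  a_2 = 34,  a_3 = 38,  a_4 = 44,  a_5 = 30,  a_6 = 32,  a_7 = 12,  a_8 = 28,  a_9 = 6,  a_{10} = 42,  a_{11} = 4,  a_{12} = 16,  a_{13} = 34.
Since a_{13} = a_2 = 34, the sequence is eventually periodic: after a pre-period of length 1 it cycles with period 11.
For i ≥ 2, a_i depends only on (i - 2) mod 11. (228 - 2) mod 11 = 6, so a_{228} = a_8 = 28.

28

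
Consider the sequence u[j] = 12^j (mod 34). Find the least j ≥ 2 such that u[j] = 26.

10

We have u[1] = 12,  u[2] = 8,  u[3] = 28,  u[4] = 30,  u[5] = 20,  u[6] = 2,  u[7] = 24,  u[8] = 16,  u[9] = 22,  u[10] = 26,  u[11] = 6,  u[12] = 4,  u[13] = 14,  u[14] = 32,  u[15] = 10,  u[16] = 18,  u[17] = 12.
Since u[17] = u[1] = 12, the sequence is periodic with period 16.
The value 26 first appears (with j ≥ 2) at u[10].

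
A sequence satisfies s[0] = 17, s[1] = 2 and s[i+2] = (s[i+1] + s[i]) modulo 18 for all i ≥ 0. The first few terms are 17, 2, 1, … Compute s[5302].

14

s[0] = 17; s[1] = 2; s[2] = 1; s[3] = 3; s[4] = 4; s[5] = 7; s[6] = 11; s[7] = 0; s[8] = 11; s[9] = 11; s[10] = 4; s[11] = 15; s[12] = 1; s[13] = 16; s[14] = 17; s[15] = 15; s[16] = 14; s[17] = 11; s[18] = 7; s[19] = 0; s[20] = 7; s[21] = 7; s[22] = 14; s[23] = 3; s[24] = 17; s[25] = 2.
Since (s[24], s[25]) = (s[0], s[1]) = (17, 2) (two consecutive terms determine the rest), the sequence is periodic with period 24.
(5302 - 0) mod 24 = 22, so s[5302] = s[22] = 14.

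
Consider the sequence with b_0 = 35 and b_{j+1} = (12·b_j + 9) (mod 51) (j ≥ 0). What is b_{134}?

We have b_0 = 35,  b_1 = 21,  b_2 = 6,  b_3 = 30,  b_4 = 12,  b_5 = 0,  b_6 = 9,  b_7 = 15,  b_8 = 36,  b_9 = 33,  b_{10} = 48,  b_{11} = 24,  b_{12} = 42,  b_{13} = 3,  b_{14} = 45,  b_{15} = 39,  b_{16} = 18,  b_{17} = 21.
Since b_{17} = b_1 = 21, the sequence is eventually periodic: after a pre-period of length 1 it cycles with period 16.
For j ≥ 1, b_j depends only on (j - 1) mod 16. (134 - 1) mod 16 = 5, so b_{134} = b_6 = 9.

9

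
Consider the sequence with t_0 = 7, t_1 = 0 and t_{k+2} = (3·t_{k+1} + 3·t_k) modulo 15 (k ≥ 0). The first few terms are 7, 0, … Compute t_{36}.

12

Computing terms: t_0 = 7; t_1 = 0; t_2 = 6; t_3 = 3; t_4 = 12; t_5 = 0; t_6 = 6.
Since (t_5, t_6) = (t_1, t_2) = (0, 6) (two consecutive terms determine the rest), the sequence is eventually periodic: after a pre-period of length 1 it cycles with period 4.
For k ≥ 1, t_k depends only on (k - 1) mod 4. (36 - 1) mod 4 = 3, so t_{36} = t_4 = 12.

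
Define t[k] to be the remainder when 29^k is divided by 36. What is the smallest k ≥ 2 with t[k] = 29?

7

Listing terms: t[1] = 29,  t[2] = 13,  t[3] = 17,  t[4] = 25,  t[5] = 5,  t[6] = 1,  t[7] = 29.
Since t[7] = t[1] = 29, the sequence is periodic with period 6.
The value 29 next appears (with k ≥ 2) at t[7].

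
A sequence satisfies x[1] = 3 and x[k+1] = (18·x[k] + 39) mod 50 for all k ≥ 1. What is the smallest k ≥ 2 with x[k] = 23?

4

We have x[1] = 3; x[2] = 43; x[3] = 13; x[4] = 23; x[5] = 3.
The sequence repeats with period 4.
The value 23 first appears (with k ≥ 2) at x[4].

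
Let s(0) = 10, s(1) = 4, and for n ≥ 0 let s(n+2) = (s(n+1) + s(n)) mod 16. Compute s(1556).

6

s(0) = 10, s(1) = 4, s(2) = 14, s(3) = 2, s(4) = 0, s(5) = 2, s(6) = 2, s(7) = 4, s(8) = 6, s(9) = 10, s(10) = 0, s(11) = 10, s(12) = 10, s(13) = 4.
The sequence repeats with period 12.
So s(1556) = s(0 + ((1556-0) mod 12)) = s(8) = 6.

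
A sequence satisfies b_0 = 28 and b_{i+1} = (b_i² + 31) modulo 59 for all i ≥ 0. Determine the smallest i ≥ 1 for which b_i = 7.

We have b_0 = 28,  b_1 = 48,  b_2 = 34,  b_3 = 7,  b_4 = 21,  b_5 = 0,  b_6 = 31,  b_7 = 48.
Since b_7 = b_1 = 48, the sequence is eventually periodic: after a pre-period of length 1 it cycles with period 6.
The value 7 first appears (with i ≥ 1) at b_3.

3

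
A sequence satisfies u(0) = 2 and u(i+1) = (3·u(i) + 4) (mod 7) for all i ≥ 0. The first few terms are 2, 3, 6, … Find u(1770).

Computing terms: u(0) = 2; u(1) = 3; u(2) = 6; u(3) = 1; u(4) = 0; u(5) = 4; u(6) = 2.
The sequence repeats with period 6.
(1770 - 0) mod 6 = 0, so u(1770) = u(0) = 2.

2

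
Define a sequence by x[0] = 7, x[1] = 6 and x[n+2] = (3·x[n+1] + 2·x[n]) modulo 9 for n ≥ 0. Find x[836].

4

x[0] = 7; x[1] = 6; x[2] = 5; x[3] = 0; x[4] = 1; x[5] = 3; x[6] = 2; x[7] = 3; x[8] = 4; x[9] = 0; x[10] = 8; x[11] = 6; x[12] = 7; x[13] = 6.
The sequence repeats with period 12.
So x[836] = x[0 + ((836-0) mod 12)] = x[8] = 4.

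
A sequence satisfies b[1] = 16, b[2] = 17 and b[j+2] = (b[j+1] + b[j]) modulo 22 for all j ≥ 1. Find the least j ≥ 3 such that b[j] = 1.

6

We have b[1] = 16, b[2] = 17, b[3] = 11, b[4] = 6, b[5] = 17, b[6] = 1, b[7] = 18, b[8] = 19, b[9] = 15, b[10] = 12, b[11] = 5, b[12] = 17, b[13] = 0, b[14] = 17, b[15] = 17, b[16] = 12, b[17] = 7, b[18] = 19, b[19] = 4, b[20] = 1, b[21] = 5, b[22] = 6, b[23] = 11, b[24] = 17, b[25] = 6, b[26] = 1, b[27] = 7, b[28] = 8, b[29] = 15, b[30] = 1, b[31] = 16, b[32] = 17.
Since (b[31], b[32]) = (b[1], b[2]) = (16, 17) (two consecutive terms determine the rest), the sequence is periodic with period 30.
The value 1 first appears (with j ≥ 3) at b[6].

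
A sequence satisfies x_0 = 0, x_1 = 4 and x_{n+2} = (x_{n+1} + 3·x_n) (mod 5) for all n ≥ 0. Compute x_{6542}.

Computing terms: x_0 = 0; x_1 = 4; x_2 = 4; x_3 = 1; x_4 = 3; x_5 = 1; x_6 = 0; x_7 = 3; x_8 = 3; x_9 = 2; x_{10} = 1; x_{11} = 2; x_{12} = 0; x_{13} = 1; x_{14} = 1; x_{15} = 4; x_{16} = 2; x_{17} = 4; x_{18} = 0; x_{19} = 2; x_{20} = 2; x_{21} = 3; x_{22} = 4; x_{23} = 3; x_{24} = 0; x_{25} = 4.
Since (x_{24}, x_{25}) = (x_0, x_1) = (0, 4) (two consecutive terms determine the rest), the sequence is periodic with period 24.
(6542 - 0) mod 24 = 14, so x_{6542} = x_{14} = 1.

1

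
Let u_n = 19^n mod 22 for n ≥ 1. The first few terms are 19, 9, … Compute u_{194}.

15

Computing terms: u_1 = 19,  u_2 = 9,  u_3 = 17,  u_4 = 15,  u_5 = 21,  u_6 = 3,  u_7 = 13,  u_8 = 5,  u_9 = 7,  u_{10} = 1,  u_{11} = 19.
The sequence repeats with period 10.
(194 - 1) mod 10 = 3, so u_{194} = u_4 = 15.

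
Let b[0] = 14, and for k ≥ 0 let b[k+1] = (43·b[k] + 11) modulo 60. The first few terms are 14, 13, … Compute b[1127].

Computing terms: b[0] = 14; b[1] = 13; b[2] = 30; b[3] = 41; b[4] = 34; b[5] = 33; b[6] = 50; b[7] = 1; b[8] = 54; b[9] = 53; b[10] = 10; b[11] = 21; b[12] = 14.
Since b[12] = b[0] = 14, the sequence is periodic with period 12.
(1127 - 0) mod 12 = 11, so b[1127] = b[11] = 21.

21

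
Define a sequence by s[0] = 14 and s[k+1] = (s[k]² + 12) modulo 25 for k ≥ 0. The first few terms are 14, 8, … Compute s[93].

23

We have s[0] = 14, s[1] = 8, s[2] = 1, s[3] = 13, s[4] = 6, s[5] = 23, s[6] = 16, s[7] = 18, s[8] = 11, s[9] = 8.
Since s[9] = s[1] = 8, the sequence is eventually periodic: after a pre-period of length 1 it cycles with period 8.
For k ≥ 1, s[k] depends only on (k - 1) mod 8. (93 - 1) mod 8 = 4, so s[93] = s[5] = 23.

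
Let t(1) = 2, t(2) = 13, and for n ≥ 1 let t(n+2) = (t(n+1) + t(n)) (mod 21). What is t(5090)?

13

Computing terms: t(1) = 2,  t(2) = 13,  t(3) = 15,  t(4) = 7,  t(5) = 1,  t(6) = 8,  t(7) = 9,  t(8) = 17,  t(9) = 5,  t(10) = 1,  t(11) = 6,  t(12) = 7,  t(13) = 13,  t(14) = 20,  t(15) = 12,  t(16) = 11,  t(17) = 2,  t(18) = 13.
Since (t(17), t(18)) = (t(1), t(2)) = (2, 13) (two consecutive terms determine the rest), the sequence is periodic with period 16.
So t(5090) = t(1 + ((5090-1) mod 16)) = t(2) = 13.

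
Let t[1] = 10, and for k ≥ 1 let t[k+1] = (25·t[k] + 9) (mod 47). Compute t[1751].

Listing terms: t[1] = 10; t[2] = 24; t[3] = 45; t[4] = 6; t[5] = 18; t[6] = 36; t[7] = 16; t[8] = 33; t[9] = 35; t[10] = 38; t[11] = 19; t[12] = 14; t[13] = 30; t[14] = 7; t[15] = 43; t[16] = 3; t[17] = 37; t[18] = 41; t[19] = 0; t[20] = 9; t[21] = 46; t[22] = 31; t[23] = 32; t[24] = 10.
The sequence repeats with period 23.
(1751 - 1) mod 23 = 2, so t[1751] = t[3] = 45.

45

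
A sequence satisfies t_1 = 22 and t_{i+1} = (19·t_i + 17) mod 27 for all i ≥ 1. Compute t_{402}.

t_1 = 22; t_2 = 3; t_3 = 20; t_4 = 19; t_5 = 0; t_6 = 17; t_7 = 16; t_8 = 24; t_9 = 14; t_{10} = 13; t_{11} = 21; t_{12} = 11; t_{13} = 10; t_{14} = 18; t_{15} = 8; t_{16} = 7; t_{17} = 15; t_{18} = 5; t_{19} = 4; t_{20} = 12; t_{21} = 2; t_{22} = 1; t_{23} = 9; t_{24} = 26; t_{25} = 25; t_{26} = 6; t_{27} = 23; t_{28} = 22.
The sequence repeats with period 27.
So t_{402} = t_{1 + ((402-1) mod 27)} = t_{24} = 26.

26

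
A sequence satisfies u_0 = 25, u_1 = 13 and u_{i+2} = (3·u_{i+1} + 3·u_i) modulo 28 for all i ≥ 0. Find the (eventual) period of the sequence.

6

We have u_0 = 25; u_1 = 13; u_2 = 2; u_3 = 17; u_4 = 1; u_5 = 26; u_6 = 25; u_7 = 13.
Since (u_6, u_7) = (u_0, u_1) = (25, 13) (two consecutive terms determine the rest), the sequence is periodic with period 6.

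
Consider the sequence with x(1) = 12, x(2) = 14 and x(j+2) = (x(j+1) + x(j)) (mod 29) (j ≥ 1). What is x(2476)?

21

Listing terms: x(1) = 12; x(2) = 14; x(3) = 26; x(4) = 11; x(5) = 8; x(6) = 19; x(7) = 27; x(8) = 17; x(9) = 15; x(10) = 3; x(11) = 18; x(12) = 21; x(13) = 10; x(14) = 2; x(15) = 12; x(16) = 14.
Since (x(15), x(16)) = (x(1), x(2)) = (12, 14) (two consecutive terms determine the rest), the sequence is periodic with period 14.
So x(2476) = x(1 + ((2476-1) mod 14)) = x(12) = 21.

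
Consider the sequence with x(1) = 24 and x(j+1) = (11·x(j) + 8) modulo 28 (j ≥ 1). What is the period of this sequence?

Computing terms: x(1) = 24,  x(2) = 20,  x(3) = 4,  x(4) = 24.
The sequence repeats with period 3.

3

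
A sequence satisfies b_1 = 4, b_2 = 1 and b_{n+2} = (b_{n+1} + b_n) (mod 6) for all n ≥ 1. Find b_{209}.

1

Computing terms: b_1 = 4,  b_2 = 1,  b_3 = 5,  b_4 = 0,  b_5 = 5,  b_6 = 5,  b_7 = 4,  b_8 = 3,  b_9 = 1,  b_{10} = 4,  b_{11} = 5,  b_{12} = 3,  b_{13} = 2,  b_{14} = 5,  b_{15} = 1,  b_{16} = 0,  b_{17} = 1,  b_{18} = 1,  b_{19} = 2,  b_{20} = 3,  b_{21} = 5,  b_{22} = 2,  b_{23} = 1,  b_{24} = 3,  b_{25} = 4,  b_{26} = 1.
The sequence repeats with period 24.
So b_{209} = b_{1 + ((209-1) mod 24)} = b_{17} = 1.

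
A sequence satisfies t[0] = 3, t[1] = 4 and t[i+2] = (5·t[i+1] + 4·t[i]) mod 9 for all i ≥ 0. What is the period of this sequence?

24

t[0] = 3,  t[1] = 4,  t[2] = 5,  t[3] = 5,  t[4] = 0,  t[5] = 2,  t[6] = 1,  t[7] = 4,  t[8] = 6,  t[9] = 1,  t[10] = 2,  t[11] = 5,  t[12] = 6,  t[13] = 5,  t[14] = 4,  t[15] = 4,  t[16] = 0,  t[17] = 7,  t[18] = 8,  t[19] = 5,  t[20] = 3,  t[21] = 8,  t[22] = 7,  t[23] = 4,  t[24] = 3,  t[25] = 4.
The sequence repeats with period 24.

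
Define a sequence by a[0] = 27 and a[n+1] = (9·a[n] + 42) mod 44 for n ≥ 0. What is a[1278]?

31

Computing terms: a[0] = 27,  a[1] = 21,  a[2] = 11,  a[3] = 9,  a[4] = 35,  a[5] = 5,  a[6] = 43,  a[7] = 33,  a[8] = 31,  a[9] = 13,  a[10] = 27.
The sequence repeats with period 10.
So a[1278] = a[0 + ((1278-0) mod 10)] = a[8] = 31.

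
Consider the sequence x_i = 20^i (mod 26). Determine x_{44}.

16

Computing terms: x_0 = 1, x_1 = 20, x_2 = 10, x_3 = 18, x_4 = 22, x_5 = 24, x_6 = 12, x_7 = 6, x_8 = 16, x_9 = 8, x_{10} = 4, x_{11} = 2, x_{12} = 14, x_{13} = 20.
Since x_{13} = x_1 = 20, the sequence is eventually periodic: after a pre-period of length 1 it cycles with period 12.
For i ≥ 1, x_i depends only on (i - 1) mod 12. (44 - 1) mod 12 = 7, so x_{44} = x_8 = 16.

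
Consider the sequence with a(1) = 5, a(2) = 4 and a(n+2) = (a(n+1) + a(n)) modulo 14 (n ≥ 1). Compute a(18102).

We have a(1) = 5, a(2) = 4, a(3) = 9, a(4) = 13, a(5) = 8, a(6) = 7, a(7) = 1, a(8) = 8, a(9) = 9, a(10) = 3, a(11) = 12, a(12) = 1, a(13) = 13, a(14) = 0, a(15) = 13, a(16) = 13, a(17) = 12, a(18) = 11, a(19) = 9, a(20) = 6, a(21) = 1, a(22) = 7, a(23) = 8, a(24) = 1, a(25) = 9, a(26) = 10, a(27) = 5, a(28) = 1, a(29) = 6, a(30) = 7, a(31) = 13, a(32) = 6, a(33) = 5, a(34) = 11, a(35) = 2, a(36) = 13, a(37) = 1, a(38) = 0, a(39) = 1, a(40) = 1, a(41) = 2, a(42) = 3, a(43) = 5, a(44) = 8, a(45) = 13, a(46) = 7, a(47) = 6, a(48) = 13, a(49) = 5, a(50) = 4.
The sequence repeats with period 48.
So a(18102) = a(1 + ((18102-1) mod 48)) = a(6) = 7.

7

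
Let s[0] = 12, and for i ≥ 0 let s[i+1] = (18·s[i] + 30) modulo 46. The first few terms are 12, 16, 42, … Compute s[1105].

We have s[0] = 12; s[1] = 16; s[2] = 42; s[3] = 4; s[4] = 10; s[5] = 26; s[6] = 38; s[7] = 24; s[8] = 2; s[9] = 20; s[10] = 22; s[11] = 12.
Since s[11] = s[0] = 12, the sequence is periodic with period 11.
So s[1105] = s[0 + ((1105-0) mod 11)] = s[5] = 26.

26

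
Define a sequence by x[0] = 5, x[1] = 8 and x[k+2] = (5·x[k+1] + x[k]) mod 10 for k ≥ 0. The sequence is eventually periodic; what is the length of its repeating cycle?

6

We have x[0] = 5, x[1] = 8, x[2] = 5, x[3] = 3, x[4] = 0, x[5] = 3, x[6] = 5, x[7] = 8.
The sequence repeats with period 6.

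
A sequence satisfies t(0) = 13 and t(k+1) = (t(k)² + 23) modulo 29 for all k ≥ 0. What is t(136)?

We have t(0) = 13; t(1) = 18; t(2) = 28; t(3) = 24; t(4) = 19; t(5) = 7; t(6) = 14; t(7) = 16; t(8) = 18.
Since t(8) = t(1) = 18, the sequence is eventually periodic: after a pre-period of length 1 it cycles with period 7.
For k ≥ 1, t(k) depends only on (k - 1) mod 7. (136 - 1) mod 7 = 2, so t(136) = t(3) = 24.

24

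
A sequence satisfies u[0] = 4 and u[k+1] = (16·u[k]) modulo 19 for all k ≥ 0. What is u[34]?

u[0] = 4; u[1] = 7; u[2] = 17; u[3] = 6; u[4] = 1; u[5] = 16; u[6] = 9; u[7] = 11; u[8] = 5; u[9] = 4.
Since u[9] = u[0] = 4, the sequence is periodic with period 9.
(34 - 0) mod 9 = 7, so u[34] = u[7] = 11.

11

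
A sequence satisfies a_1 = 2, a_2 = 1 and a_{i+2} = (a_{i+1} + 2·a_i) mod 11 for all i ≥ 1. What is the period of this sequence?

10

We have a_1 = 2, a_2 = 1, a_3 = 5, a_4 = 7, a_5 = 6, a_6 = 9, a_7 = 10, a_8 = 6, a_9 = 4, a_{10} = 5, a_{11} = 2, a_{12} = 1.
The sequence repeats with period 10.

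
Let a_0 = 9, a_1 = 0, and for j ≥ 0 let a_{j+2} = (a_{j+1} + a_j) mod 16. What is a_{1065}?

Computing terms: a_0 = 9; a_1 = 0; a_2 = 9; a_3 = 9; a_4 = 2; a_5 = 11; a_6 = 13; a_7 = 8; a_8 = 5; a_9 = 13; a_{10} = 2; a_{11} = 15; a_{12} = 1; a_{13} = 0; a_{14} = 1; a_{15} = 1; a_{16} = 2; a_{17} = 3; a_{18} = 5; a_{19} = 8; a_{20} = 13; a_{21} = 5; a_{22} = 2; a_{23} = 7; a_{24} = 9; a_{25} = 0.
The sequence repeats with period 24.
So a_{1065} = a_{0 + ((1065-0) mod 24)} = a_9 = 13.

13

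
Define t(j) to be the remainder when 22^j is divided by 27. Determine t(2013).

Computing terms: t(1) = 22; t(2) = 25; t(3) = 10; t(4) = 4; t(5) = 7; t(6) = 19; t(7) = 13; t(8) = 16; t(9) = 1; t(10) = 22.
Since t(10) = t(1) = 22, the sequence is periodic with period 9.
So t(2013) = t(1 + ((2013-1) mod 9)) = t(6) = 19.

19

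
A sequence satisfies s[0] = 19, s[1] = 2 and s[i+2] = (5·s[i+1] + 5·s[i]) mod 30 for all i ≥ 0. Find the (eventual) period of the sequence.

Computing terms: s[0] = 19; s[1] = 2; s[2] = 15; s[3] = 25; s[4] = 20; s[5] = 15; s[6] = 25.
Since (s[5], s[6]) = (s[2], s[3]) = (15, 25) (two consecutive terms determine the rest), the sequence is eventually periodic: after a pre-period of length 2 it cycles with period 3.

3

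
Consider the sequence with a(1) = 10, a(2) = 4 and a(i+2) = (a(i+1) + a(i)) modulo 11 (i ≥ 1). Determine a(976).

6

We have a(1) = 10, a(2) = 4, a(3) = 3, a(4) = 7, a(5) = 10, a(6) = 6, a(7) = 5, a(8) = 0, a(9) = 5, a(10) = 5, a(11) = 10, a(12) = 4.
The sequence repeats with period 10.
(976 - 1) mod 10 = 5, so a(976) = a(6) = 6.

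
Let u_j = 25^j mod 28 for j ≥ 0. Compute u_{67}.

We have u_0 = 1; u_1 = 25; u_2 = 9; u_3 = 1.
Since u_3 = u_0 = 1, the sequence is periodic with period 3.
(67 - 0) mod 3 = 1, so u_{67} = u_1 = 25.

25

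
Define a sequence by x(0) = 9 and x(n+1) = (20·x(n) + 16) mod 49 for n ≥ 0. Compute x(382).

23

We have x(0) = 9,  x(1) = 0,  x(2) = 16,  x(3) = 42,  x(4) = 23,  x(5) = 35,  x(6) = 30,  x(7) = 28,  x(8) = 37,  x(9) = 21,  x(10) = 44,  x(11) = 14,  x(12) = 2,  x(13) = 7,  x(14) = 9.
The sequence repeats with period 14.
(382 - 0) mod 14 = 4, so x(382) = x(4) = 23.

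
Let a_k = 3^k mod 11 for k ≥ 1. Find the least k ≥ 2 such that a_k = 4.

a_1 = 3,  a_2 = 9,  a_3 = 5,  a_4 = 4,  a_5 = 1,  a_6 = 3.
The sequence repeats with period 5.
The value 4 first appears (with k ≥ 2) at a_4.

4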